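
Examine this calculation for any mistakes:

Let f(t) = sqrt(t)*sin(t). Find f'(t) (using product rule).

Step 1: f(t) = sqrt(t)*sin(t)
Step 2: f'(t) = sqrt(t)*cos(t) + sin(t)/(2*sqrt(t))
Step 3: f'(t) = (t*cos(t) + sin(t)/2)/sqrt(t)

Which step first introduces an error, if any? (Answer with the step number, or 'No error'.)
No error

All steps in this derivation are correct.
The final answer f'(t) = (t*cos(t) + sin(t)/2)/sqrt(t) is valid.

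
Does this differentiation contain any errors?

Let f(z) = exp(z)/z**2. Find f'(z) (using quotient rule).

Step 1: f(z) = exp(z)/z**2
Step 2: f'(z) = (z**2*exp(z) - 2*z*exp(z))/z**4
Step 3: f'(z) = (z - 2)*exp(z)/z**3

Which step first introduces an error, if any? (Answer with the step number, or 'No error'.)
No error

All steps in this derivation are correct.
The final answer f'(z) = (z - 2)*exp(z)/z**3 is valid.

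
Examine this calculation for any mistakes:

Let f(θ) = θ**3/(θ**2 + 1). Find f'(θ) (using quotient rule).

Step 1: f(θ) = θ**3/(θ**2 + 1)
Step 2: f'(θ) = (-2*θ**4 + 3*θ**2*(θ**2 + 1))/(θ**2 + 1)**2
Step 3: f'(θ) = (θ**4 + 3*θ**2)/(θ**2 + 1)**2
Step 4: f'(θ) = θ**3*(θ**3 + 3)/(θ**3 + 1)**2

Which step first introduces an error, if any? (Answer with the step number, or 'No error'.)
Step 4

Step 4 is incorrect due to a wrong exponent.
The step shows: θ**3*(θ**3 + 3)/(θ**3 + 1)**2
The correct value should be: θ**2*(θ**2 + 3)/(θ**2 + 1)**2

Explanation: The exponent 2 on θ was incorrectly written as 3: the term θ**2*(θ**2 + 3)/(θ**2 + 1)**2 was incorrectly written as θ**3*(θ**3 + 3)/(θ**3 + 1)**2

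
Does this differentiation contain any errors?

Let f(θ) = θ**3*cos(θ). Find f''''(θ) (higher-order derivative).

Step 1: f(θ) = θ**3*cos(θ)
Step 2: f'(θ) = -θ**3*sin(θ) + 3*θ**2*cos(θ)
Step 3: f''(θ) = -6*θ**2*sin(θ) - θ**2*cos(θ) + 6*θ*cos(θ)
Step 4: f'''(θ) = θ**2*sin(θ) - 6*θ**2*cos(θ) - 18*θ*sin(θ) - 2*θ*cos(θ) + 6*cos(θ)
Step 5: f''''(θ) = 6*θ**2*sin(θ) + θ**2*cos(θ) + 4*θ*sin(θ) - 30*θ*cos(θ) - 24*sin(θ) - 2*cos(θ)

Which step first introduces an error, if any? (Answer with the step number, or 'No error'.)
Step 3

Step 3 is incorrect due to a wrong exponent.
The step shows: -6*θ**2*sin(θ) - θ**2*cos(θ) + 6*θ*cos(θ)
The correct value should be: -θ**3*cos(θ) - 6*θ**2*sin(θ) + 6*θ*cos(θ)

Explanation: The exponent 3 on θ was incorrectly written as 2: the term -θ**3*cos(θ) was incorrectly written as -θ**2*cos(θ)
The later steps are derived from this incorrect expression, so the error originates in Step 3.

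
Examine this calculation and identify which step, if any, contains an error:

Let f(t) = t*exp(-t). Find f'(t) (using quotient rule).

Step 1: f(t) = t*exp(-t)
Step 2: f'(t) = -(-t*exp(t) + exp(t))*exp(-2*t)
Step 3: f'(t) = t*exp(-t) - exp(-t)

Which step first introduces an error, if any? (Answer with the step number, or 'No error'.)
Step 2

Step 2 is incorrect due to a sign flip.
The step shows: -(-t*exp(t) + exp(t))*exp(-2*t)
The correct value should be: (-t*exp(t) + exp(t))*exp(-2*t)

Explanation: The sign of the whole expression was flipped: the term (-t*exp(t) + exp(t))*exp(-2*t) was incorrectly written as -(-t*exp(t) + exp(t))*exp(-2*t)
The later steps are derived from this incorrect expression, so the error originates in Step 2.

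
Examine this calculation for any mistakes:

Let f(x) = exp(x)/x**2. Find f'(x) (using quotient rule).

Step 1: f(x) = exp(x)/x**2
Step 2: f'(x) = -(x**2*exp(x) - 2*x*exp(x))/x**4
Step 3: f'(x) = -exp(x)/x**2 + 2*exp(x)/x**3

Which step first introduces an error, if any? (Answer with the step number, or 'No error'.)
Step 2

Step 2 is incorrect due to a sign flip.
The step shows: -(x**2*exp(x) - 2*x*exp(x))/x**4
The correct value should be: (x**2*exp(x) - 2*x*exp(x))/x**4

Explanation: The sign of the whole expression was flipped: the term (x**2*exp(x) - 2*x*exp(x))/x**4 was incorrectly written as -(x**2*exp(x) - 2*x*exp(x))/x**4
The later steps are derived from this incorrect expression, so the error originates in Step 2.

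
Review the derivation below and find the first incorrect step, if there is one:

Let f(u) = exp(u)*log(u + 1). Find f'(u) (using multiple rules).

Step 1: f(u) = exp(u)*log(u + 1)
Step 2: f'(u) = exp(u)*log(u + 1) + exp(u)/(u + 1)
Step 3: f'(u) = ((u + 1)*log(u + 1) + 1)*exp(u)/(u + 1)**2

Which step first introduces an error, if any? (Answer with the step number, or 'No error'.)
Step 3

Step 3 is incorrect due to a wrong exponent.
The step shows: ((u + 1)*log(u + 1) + 1)*exp(u)/(u + 1)**2
The correct value should be: ((u + 1)*log(u + 1) + 1)*exp(u)/(u + 1)

Explanation: The exponent -1 on u + 1 was incorrectly written as -2: the term ((u + 1)*log(u + 1) + 1)*exp(u)/(u + 1) was incorrectly written as ((u + 1)*log(u + 1) + 1)*exp(u)/(u + 1)**2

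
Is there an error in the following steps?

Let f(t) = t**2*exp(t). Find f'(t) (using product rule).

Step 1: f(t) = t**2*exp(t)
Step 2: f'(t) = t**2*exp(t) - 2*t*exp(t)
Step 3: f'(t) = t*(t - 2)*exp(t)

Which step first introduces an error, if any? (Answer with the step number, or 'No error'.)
Step 2

Step 2 is incorrect due to a sign flip.
The step shows: t**2*exp(t) - 2*t*exp(t)
The correct value should be: t**2*exp(t) + 2*t*exp(t)

Explanation: The sign of one term was flipped: the term 2*t*exp(t) was incorrectly written as -2*t*exp(t)
The later steps are derived from this incorrect expression, so the error originates in Step 2.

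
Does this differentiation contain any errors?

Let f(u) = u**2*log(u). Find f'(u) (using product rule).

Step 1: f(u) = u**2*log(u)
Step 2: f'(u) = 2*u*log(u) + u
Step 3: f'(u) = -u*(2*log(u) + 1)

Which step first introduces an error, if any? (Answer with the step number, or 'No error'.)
Step 3

Step 3 is incorrect due to a sign flip.
The step shows: -u*(2*log(u) + 1)
The correct value should be: u*(2*log(u) + 1)

Explanation: The sign of the whole expression was flipped: the term u*(2*log(u) + 1) was incorrectly written as -u*(2*log(u) + 1)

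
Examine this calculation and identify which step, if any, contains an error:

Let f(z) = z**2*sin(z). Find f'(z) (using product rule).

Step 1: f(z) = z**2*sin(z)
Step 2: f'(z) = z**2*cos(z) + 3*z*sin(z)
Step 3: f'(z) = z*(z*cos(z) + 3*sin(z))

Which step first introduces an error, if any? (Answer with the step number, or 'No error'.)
Step 2

Step 2 is incorrect due to a wrong coefficient.
The step shows: z**2*cos(z) + 3*z*sin(z)
The correct value should be: z**2*cos(z) + 2*z*sin(z)

Explanation: The coefficient 2 was incorrectly written as 3: the term 2*z*sin(z) was incorrectly written as 3*z*sin(z)
The later steps are derived from this incorrect expression, so the error originates in Step 2.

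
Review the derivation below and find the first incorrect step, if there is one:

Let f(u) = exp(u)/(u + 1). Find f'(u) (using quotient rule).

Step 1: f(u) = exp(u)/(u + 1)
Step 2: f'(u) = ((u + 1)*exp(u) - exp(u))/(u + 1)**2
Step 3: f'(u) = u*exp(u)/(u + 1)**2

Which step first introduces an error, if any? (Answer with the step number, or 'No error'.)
No error

All steps in this derivation are correct.
The final answer f'(u) = u*exp(u)/(u + 1)**2 is valid.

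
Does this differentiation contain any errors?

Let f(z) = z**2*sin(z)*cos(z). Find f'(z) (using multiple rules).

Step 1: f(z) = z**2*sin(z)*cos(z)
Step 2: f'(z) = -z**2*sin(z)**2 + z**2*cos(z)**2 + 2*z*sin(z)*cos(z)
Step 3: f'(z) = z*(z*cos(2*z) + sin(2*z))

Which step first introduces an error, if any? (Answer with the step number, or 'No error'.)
No error

All steps in this derivation are correct.
The final answer f'(z) = z*(z*cos(2*z) + sin(2*z)) is valid.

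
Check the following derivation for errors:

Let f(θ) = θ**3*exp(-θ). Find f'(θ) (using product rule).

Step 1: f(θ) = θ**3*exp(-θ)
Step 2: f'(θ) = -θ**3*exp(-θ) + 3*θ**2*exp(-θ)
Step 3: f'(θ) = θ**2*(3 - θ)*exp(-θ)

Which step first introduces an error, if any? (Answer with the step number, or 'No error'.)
No error

All steps in this derivation are correct.
The final answer f'(θ) = θ**2*(3 - θ)*exp(-θ) is valid.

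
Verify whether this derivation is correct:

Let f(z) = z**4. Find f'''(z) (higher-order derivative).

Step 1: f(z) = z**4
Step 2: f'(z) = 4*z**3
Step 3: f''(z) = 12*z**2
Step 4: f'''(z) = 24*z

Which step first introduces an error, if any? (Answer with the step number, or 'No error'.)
No error

All steps in this derivation are correct.
The final answer f'''(z) = 24*z is valid.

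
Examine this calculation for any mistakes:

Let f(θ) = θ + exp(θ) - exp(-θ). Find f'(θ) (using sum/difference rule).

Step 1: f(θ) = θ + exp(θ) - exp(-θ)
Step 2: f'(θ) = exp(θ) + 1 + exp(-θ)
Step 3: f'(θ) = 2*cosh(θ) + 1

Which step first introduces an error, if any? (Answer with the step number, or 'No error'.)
No error

All steps in this derivation are correct.
The final answer f'(θ) = 2*cosh(θ) + 1 is valid.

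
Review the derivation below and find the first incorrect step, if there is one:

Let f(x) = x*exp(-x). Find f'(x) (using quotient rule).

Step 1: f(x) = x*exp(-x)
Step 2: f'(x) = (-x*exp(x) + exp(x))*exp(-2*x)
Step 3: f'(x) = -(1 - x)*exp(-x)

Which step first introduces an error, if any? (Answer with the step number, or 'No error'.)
Step 3

Step 3 is incorrect due to a sign flip.
The step shows: -(1 - x)*exp(-x)
The correct value should be: (1 - x)*exp(-x)

Explanation: The sign of the whole expression was flipped: the term (1 - x)*exp(-x) was incorrectly written as -(1 - x)*exp(-x)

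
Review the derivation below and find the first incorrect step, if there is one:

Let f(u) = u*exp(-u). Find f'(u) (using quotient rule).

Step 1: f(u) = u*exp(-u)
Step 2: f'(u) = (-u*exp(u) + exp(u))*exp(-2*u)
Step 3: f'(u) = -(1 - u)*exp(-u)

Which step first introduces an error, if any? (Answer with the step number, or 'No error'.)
Step 3

Step 3 is incorrect due to a sign flip.
The step shows: -(1 - u)*exp(-u)
The correct value should be: (1 - u)*exp(-u)

Explanation: The sign of the whole expression was flipped: the term (1 - u)*exp(-u) was incorrectly written as -(1 - u)*exp(-u)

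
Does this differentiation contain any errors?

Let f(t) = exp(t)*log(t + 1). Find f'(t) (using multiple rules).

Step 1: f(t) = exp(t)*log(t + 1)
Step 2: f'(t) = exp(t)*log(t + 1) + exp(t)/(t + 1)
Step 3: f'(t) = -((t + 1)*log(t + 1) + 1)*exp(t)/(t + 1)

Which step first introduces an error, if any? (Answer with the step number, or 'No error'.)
Step 3

Step 3 is incorrect due to a sign flip.
The step shows: -((t + 1)*log(t + 1) + 1)*exp(t)/(t + 1)
The correct value should be: ((t + 1)*log(t + 1) + 1)*exp(t)/(t + 1)

Explanation: The sign of the whole expression was flipped: the term ((t + 1)*log(t + 1) + 1)*exp(t)/(t + 1) was incorrectly written as -((t + 1)*log(t + 1) + 1)*exp(t)/(t + 1)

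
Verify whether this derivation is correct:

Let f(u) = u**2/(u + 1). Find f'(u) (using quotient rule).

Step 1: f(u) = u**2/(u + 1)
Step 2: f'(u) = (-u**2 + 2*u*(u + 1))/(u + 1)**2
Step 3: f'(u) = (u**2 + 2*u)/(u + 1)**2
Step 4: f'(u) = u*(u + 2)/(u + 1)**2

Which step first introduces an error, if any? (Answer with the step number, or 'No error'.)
No error

All steps in this derivation are correct.
The final answer f'(u) = u*(u + 2)/(u + 1)**2 is valid.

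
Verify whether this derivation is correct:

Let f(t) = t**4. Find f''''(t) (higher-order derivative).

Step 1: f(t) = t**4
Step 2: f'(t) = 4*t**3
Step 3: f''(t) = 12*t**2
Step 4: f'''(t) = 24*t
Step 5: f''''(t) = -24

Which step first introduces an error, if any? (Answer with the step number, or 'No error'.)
Step 5

Step 5 is incorrect due to a sign flip.
The step shows: -24
The correct value should be: 24

Explanation: The sign of the whole expression was flipped: the term 24 was incorrectly written as -24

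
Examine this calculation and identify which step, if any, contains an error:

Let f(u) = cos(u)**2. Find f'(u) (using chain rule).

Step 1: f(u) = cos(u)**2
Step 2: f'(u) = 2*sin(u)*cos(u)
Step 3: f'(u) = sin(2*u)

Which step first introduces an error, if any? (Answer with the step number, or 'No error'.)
Step 2

Step 2 is incorrect due to a sign flip.
The step shows: 2*sin(u)*cos(u)
The correct value should be: -2*sin(u)*cos(u)

Explanation: The sign of the whole expression was flipped: the term -2*sin(u)*cos(u) was incorrectly written as 2*sin(u)*cos(u)
The later steps are derived from this incorrect expression, so the error originates in Step 2.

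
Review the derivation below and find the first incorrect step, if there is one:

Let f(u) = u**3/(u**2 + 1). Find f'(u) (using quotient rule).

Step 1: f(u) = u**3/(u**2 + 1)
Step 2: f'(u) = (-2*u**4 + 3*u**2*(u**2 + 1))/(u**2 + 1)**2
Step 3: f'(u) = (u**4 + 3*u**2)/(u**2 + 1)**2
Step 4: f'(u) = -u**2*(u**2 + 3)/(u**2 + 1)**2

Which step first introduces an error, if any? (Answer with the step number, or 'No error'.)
Step 4

Step 4 is incorrect due to a sign flip.
The step shows: -u**2*(u**2 + 3)/(u**2 + 1)**2
The correct value should be: u**2*(u**2 + 3)/(u**2 + 1)**2

Explanation: The sign of the whole expression was flipped: the term u**2*(u**2 + 3)/(u**2 + 1)**2 was incorrectly written as -u**2*(u**2 + 3)/(u**2 + 1)**2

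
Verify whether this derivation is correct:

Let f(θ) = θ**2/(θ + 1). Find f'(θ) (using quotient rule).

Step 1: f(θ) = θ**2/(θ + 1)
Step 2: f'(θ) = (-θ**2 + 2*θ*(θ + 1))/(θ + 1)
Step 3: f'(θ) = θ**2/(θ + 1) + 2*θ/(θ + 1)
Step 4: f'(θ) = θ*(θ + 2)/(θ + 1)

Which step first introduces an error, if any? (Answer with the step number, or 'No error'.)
Step 2

Step 2 is incorrect due to a wrong exponent.
The step shows: (-θ**2 + 2*θ*(θ + 1))/(θ + 1)
The correct value should be: (-θ**2 + 2*θ*(θ + 1))/(θ + 1)**2

Explanation: The exponent -2 on θ + 1 was incorrectly written as -1: the term (-θ**2 + 2*θ*(θ + 1))/(θ + 1)**2 was incorrectly written as (-θ**2 + 2*θ*(θ + 1))/(θ + 1)
The later steps are derived from this incorrect expression, so the error originates in Step 2.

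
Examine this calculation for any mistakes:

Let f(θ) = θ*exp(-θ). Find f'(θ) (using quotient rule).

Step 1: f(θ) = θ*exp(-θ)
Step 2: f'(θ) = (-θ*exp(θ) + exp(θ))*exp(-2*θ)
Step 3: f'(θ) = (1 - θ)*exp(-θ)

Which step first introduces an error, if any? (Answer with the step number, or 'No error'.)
No error

All steps in this derivation are correct.
The final answer f'(θ) = (1 - θ)*exp(-θ) is valid.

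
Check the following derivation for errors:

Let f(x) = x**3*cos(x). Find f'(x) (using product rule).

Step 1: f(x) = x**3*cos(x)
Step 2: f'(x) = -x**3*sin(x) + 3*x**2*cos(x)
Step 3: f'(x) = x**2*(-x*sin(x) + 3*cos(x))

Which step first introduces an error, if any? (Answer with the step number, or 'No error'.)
No error

All steps in this derivation are correct.
The final answer f'(x) = x**2*(-x*sin(x) + 3*cos(x)) is valid.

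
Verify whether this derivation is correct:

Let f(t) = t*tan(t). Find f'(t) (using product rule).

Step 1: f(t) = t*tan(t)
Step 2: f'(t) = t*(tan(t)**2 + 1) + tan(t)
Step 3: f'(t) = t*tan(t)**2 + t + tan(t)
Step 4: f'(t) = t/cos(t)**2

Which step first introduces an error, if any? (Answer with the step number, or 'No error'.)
Step 4

Step 4 is incorrect due to a dropped term.
The step shows: t/cos(t)**2
The correct value should be: t/cos(t)**2 + tan(t)

Explanation: A term was dropped: the term tan(t) was incorrectly omitted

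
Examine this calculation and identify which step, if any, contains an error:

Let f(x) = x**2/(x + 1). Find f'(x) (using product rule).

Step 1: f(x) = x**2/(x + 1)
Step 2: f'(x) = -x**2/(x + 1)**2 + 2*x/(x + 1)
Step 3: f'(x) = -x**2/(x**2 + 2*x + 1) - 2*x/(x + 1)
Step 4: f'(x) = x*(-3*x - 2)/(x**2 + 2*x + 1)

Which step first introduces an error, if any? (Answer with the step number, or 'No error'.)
Step 3

Step 3 is incorrect due to a sign flip.
The step shows: -x**2/(x**2 + 2*x + 1) - 2*x/(x + 1)
The correct value should be: -x**2/(x**2 + 2*x + 1) + 2*x/(x + 1)

Explanation: The sign of one term was flipped: the term 2*x/(x + 1) was incorrectly written as -2*x/(x + 1)
The later steps are derived from this incorrect expression, so the error originates in Step 3.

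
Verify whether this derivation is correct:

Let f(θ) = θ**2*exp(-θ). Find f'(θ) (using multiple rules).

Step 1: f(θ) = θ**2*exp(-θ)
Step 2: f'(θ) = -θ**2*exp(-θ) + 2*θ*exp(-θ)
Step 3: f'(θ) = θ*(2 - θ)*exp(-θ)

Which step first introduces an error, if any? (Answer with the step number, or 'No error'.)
No error

All steps in this derivation are correct.
The final answer f'(θ) = θ*(2 - θ)*exp(-θ) is valid.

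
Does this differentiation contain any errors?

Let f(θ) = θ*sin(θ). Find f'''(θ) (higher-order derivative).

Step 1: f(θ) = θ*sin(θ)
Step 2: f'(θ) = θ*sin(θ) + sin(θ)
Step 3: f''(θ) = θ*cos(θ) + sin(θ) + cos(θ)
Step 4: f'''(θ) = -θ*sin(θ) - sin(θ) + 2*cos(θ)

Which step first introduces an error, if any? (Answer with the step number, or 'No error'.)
Step 2

Step 2 is incorrect due to a wrong trig function.
The step shows: θ*sin(θ) + sin(θ)
The correct value should be: θ*cos(θ) + sin(θ)

Explanation: cos(θ) was incorrectly written as sin(θ): the term θ*cos(θ) was incorrectly written as θ*sin(θ)
The later steps are derived from this incorrect expression, so the error originates in Step 2.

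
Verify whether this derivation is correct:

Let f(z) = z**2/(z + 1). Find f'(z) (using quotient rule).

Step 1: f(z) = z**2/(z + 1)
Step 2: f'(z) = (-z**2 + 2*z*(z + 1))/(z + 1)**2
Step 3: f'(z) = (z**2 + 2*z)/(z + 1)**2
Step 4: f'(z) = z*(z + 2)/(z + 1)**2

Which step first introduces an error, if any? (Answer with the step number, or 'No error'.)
No error

All steps in this derivation are correct.
The final answer f'(z) = z*(z + 2)/(z + 1)**2 is valid.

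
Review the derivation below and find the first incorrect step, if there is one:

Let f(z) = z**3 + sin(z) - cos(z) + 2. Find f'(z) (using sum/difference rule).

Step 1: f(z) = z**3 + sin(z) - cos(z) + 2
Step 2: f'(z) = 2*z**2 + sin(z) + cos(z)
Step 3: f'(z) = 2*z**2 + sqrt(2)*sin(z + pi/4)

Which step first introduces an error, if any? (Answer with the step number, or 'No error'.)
Step 2

Step 2 is incorrect due to a wrong coefficient.
The step shows: 2*z**2 + sin(z) + cos(z)
The correct value should be: 3*z**2 + sin(z) + cos(z)

Explanation: The coefficient 3 was incorrectly written as 2: the term 3*z**2 was incorrectly written as 2*z**2
The later steps are derived from this incorrect expression, so the error originates in Step 2.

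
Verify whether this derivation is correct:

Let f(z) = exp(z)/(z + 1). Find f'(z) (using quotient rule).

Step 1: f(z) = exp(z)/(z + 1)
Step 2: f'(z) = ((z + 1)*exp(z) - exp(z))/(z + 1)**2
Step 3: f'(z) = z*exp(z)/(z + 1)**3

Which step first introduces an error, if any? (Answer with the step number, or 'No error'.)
Step 3

Step 3 is incorrect due to a wrong exponent.
The step shows: z*exp(z)/(z + 1)**3
The correct value should be: z*exp(z)/(z + 1)**2

Explanation: The exponent -2 on z + 1 was incorrectly written as -3: the term z*exp(z)/(z + 1)**2 was incorrectly written as z*exp(z)/(z + 1)**3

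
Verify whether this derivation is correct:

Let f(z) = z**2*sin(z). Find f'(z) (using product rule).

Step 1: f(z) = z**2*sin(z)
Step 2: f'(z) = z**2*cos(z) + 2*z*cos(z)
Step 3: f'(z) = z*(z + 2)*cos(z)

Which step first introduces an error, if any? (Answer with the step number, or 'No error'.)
Step 2

Step 2 is incorrect due to a wrong trig function.
The step shows: z**2*cos(z) + 2*z*cos(z)
The correct value should be: z**2*cos(z) + 2*z*sin(z)

Explanation: sin(z) was incorrectly written as cos(z): the term 2*z*sin(z) was incorrectly written as 2*z*cos(z)
The later steps are derived from this incorrect expression, so the error originates in Step 2.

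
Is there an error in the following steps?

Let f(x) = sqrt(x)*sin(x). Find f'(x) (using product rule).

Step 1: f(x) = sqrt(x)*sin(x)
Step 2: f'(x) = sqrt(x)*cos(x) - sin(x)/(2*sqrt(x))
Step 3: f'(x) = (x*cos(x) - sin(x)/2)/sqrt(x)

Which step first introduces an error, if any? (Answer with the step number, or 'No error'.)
Step 2

Step 2 is incorrect due to a sign flip.
The step shows: sqrt(x)*cos(x) - sin(x)/(2*sqrt(x))
The correct value should be: sqrt(x)*cos(x) + sin(x)/(2*sqrt(x))

Explanation: The sign of one term was flipped: the term sin(x)/(2*sqrt(x)) was incorrectly written as -sin(x)/(2*sqrt(x))
The later steps are derived from this incorrect expression, so the error originates in Step 2.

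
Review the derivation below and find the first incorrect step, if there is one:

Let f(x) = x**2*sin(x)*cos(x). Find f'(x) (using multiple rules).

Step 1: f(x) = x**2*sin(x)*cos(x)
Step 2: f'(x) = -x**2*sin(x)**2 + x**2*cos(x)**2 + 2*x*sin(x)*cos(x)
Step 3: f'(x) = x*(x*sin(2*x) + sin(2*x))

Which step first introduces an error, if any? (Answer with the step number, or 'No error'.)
Step 3

Step 3 is incorrect due to a wrong trig function.
The step shows: x*(x*sin(2*x) + sin(2*x))
The correct value should be: x*(x*cos(2*x) + sin(2*x))

Explanation: cos(2*x) was incorrectly written as sin(2*x): the term x*(x*cos(2*x) + sin(2*x)) was incorrectly written as x*(x*sin(2*x) + sin(2*x))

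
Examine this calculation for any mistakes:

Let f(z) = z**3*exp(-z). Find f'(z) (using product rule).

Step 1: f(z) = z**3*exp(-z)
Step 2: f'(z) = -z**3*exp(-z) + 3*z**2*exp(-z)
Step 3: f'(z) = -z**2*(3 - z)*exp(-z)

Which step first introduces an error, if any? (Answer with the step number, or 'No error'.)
Step 3

Step 3 is incorrect due to a sign flip.
The step shows: -z**2*(3 - z)*exp(-z)
The correct value should be: z**2*(3 - z)*exp(-z)

Explanation: The sign of the whole expression was flipped: the term z**2*(3 - z)*exp(-z) was incorrectly written as -z**2*(3 - z)*exp(-z)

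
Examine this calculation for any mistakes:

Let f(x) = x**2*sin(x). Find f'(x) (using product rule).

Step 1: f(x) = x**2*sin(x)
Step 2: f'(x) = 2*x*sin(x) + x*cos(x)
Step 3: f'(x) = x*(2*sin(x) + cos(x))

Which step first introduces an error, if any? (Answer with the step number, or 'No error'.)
Step 2

Step 2 is incorrect due to a wrong exponent.
The step shows: 2*x*sin(x) + x*cos(x)
The correct value should be: x**2*cos(x) + 2*x*sin(x)

Explanation: The exponent 2 on x was incorrectly written as 1: the term x**2*cos(x) was incorrectly written as x*cos(x)
The later steps are derived from this incorrect expression, so the error originates in Step 2.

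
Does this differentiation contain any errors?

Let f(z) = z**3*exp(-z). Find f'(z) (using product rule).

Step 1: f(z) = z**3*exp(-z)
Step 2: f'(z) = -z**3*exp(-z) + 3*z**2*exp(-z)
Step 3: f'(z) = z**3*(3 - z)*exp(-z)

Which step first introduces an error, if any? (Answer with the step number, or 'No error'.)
Step 3

Step 3 is incorrect due to a wrong exponent.
The step shows: z**3*(3 - z)*exp(-z)
The correct value should be: z**2*(3 - z)*exp(-z)

Explanation: The exponent 2 on z was incorrectly written as 3: the term z**2*(3 - z)*exp(-z) was incorrectly written as z**3*(3 - z)*exp(-z)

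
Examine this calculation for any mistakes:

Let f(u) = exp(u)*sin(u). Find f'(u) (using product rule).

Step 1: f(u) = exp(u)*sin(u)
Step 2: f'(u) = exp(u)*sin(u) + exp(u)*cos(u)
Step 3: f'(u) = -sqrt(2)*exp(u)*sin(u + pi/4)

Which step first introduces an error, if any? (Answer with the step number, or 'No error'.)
Step 3

Step 3 is incorrect due to a sign flip.
The step shows: -sqrt(2)*exp(u)*sin(u + pi/4)
The correct value should be: sqrt(2)*exp(u)*sin(u + pi/4)

Explanation: The sign of the whole expression was flipped: the term sqrt(2)*exp(u)*sin(u + pi/4) was incorrectly written as -sqrt(2)*exp(u)*sin(u + pi/4)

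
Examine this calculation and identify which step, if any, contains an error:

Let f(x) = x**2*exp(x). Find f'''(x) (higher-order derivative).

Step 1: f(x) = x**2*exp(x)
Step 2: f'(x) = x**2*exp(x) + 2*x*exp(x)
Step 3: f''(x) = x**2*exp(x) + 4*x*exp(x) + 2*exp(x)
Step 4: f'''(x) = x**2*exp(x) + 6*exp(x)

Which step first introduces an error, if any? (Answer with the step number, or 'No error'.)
Step 4

Step 4 is incorrect due to a dropped term.
The step shows: x**2*exp(x) + 6*exp(x)
The correct value should be: x**2*exp(x) + 6*x*exp(x) + 6*exp(x)

Explanation: A term was dropped: the term 6*x*exp(x) was incorrectly omitted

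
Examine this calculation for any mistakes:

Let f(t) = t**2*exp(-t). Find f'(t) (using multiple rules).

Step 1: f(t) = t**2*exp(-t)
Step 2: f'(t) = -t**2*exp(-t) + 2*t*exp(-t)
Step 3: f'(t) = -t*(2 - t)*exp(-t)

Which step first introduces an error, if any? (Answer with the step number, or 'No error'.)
Step 3

Step 3 is incorrect due to a sign flip.
The step shows: -t*(2 - t)*exp(-t)
The correct value should be: t*(2 - t)*exp(-t)

Explanation: The sign of the whole expression was flipped: the term t*(2 - t)*exp(-t) was incorrectly written as -t*(2 - t)*exp(-t)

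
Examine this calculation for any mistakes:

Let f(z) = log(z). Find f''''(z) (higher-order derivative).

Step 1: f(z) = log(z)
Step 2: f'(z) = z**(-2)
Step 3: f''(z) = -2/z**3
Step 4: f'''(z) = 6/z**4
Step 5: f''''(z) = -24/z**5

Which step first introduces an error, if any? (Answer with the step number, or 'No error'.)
Step 2

Step 2 is incorrect due to a wrong exponent.
The step shows: z**(-2)
The correct value should be: 1/z

Explanation: The exponent -1 on z was incorrectly written as -2: the term 1/z was incorrectly written as z**(-2)
The later steps are derived from this incorrect expression, so the error originates in Step 2.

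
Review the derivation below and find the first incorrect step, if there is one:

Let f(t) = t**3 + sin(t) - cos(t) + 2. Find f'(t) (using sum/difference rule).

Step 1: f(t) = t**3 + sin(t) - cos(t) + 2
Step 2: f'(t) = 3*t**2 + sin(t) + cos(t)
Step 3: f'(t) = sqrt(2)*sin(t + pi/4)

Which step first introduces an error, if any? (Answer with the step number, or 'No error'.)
Step 3

Step 3 is incorrect due to a dropped term.
The step shows: sqrt(2)*sin(t + pi/4)
The correct value should be: 3*t**2 + sqrt(2)*sin(t + pi/4)

Explanation: A term was dropped: the term 3*t**2 was incorrectly omitted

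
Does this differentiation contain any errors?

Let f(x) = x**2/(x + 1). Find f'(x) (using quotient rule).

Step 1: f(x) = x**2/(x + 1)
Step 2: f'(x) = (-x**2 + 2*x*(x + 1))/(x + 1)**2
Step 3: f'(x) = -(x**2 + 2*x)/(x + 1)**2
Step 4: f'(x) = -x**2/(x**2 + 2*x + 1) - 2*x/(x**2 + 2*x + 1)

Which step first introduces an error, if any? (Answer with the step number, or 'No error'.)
Step 3

Step 3 is incorrect due to a sign flip.
The step shows: -(x**2 + 2*x)/(x + 1)**2
The correct value should be: (x**2 + 2*x)/(x + 1)**2

Explanation: The sign of the whole expression was flipped: the term (x**2 + 2*x)/(x + 1)**2 was incorrectly written as -(x**2 + 2*x)/(x + 1)**2
The later steps are derived from this incorrect expression, so the error originates in Step 3.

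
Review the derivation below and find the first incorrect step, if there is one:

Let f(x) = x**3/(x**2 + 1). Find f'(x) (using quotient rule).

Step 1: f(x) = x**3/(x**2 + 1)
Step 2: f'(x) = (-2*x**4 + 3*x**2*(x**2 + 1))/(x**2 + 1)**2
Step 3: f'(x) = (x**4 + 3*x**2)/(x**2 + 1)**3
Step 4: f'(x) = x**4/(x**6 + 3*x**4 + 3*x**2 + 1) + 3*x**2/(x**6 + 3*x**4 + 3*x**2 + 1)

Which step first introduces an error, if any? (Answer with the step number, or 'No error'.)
Step 3

Step 3 is incorrect due to a wrong exponent.
The step shows: (x**4 + 3*x**2)/(x**2 + 1)**3
The correct value should be: (x**4 + 3*x**2)/(x**2 + 1)**2

Explanation: The exponent -2 on x**2 + 1 was incorrectly written as -3: the term (x**4 + 3*x**2)/(x**2 + 1)**2 was incorrectly written as (x**4 + 3*x**2)/(x**2 + 1)**3
The later steps are derived from this incorrect expression, so the error originates in Step 3.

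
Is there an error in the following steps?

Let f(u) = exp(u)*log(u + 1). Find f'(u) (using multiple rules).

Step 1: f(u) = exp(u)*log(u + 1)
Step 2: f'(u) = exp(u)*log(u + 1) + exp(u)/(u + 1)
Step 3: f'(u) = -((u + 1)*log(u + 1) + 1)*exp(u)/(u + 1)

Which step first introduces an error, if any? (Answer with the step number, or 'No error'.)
Step 3

Step 3 is incorrect due to a sign flip.
The step shows: -((u + 1)*log(u + 1) + 1)*exp(u)/(u + 1)
The correct value should be: ((u + 1)*log(u + 1) + 1)*exp(u)/(u + 1)

Explanation: The sign of the whole expression was flipped: the term ((u + 1)*log(u + 1) + 1)*exp(u)/(u + 1) was incorrectly written as -((u + 1)*log(u + 1) + 1)*exp(u)/(u + 1)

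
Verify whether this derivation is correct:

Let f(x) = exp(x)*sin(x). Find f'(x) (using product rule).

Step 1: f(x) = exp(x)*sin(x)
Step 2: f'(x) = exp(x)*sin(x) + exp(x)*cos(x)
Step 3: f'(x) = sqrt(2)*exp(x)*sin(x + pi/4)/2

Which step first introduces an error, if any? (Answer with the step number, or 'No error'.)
Step 3

Step 3 is incorrect due to a wrong exponent.
The step shows: sqrt(2)*exp(x)*sin(x + pi/4)/2
The correct value should be: sqrt(2)*exp(x)*sin(x + pi/4)

Explanation: The exponent 1/2 on 2 was incorrectly written as -1/2: the term sqrt(2)*exp(x)*sin(x + pi/4) was incorrectly written as sqrt(2)*exp(x)*sin(x + pi/4)/2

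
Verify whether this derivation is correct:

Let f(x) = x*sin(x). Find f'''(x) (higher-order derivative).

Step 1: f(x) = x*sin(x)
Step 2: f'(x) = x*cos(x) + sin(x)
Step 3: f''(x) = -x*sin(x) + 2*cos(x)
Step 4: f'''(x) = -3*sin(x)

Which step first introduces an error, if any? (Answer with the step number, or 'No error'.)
Step 4

Step 4 is incorrect due to a dropped term.
The step shows: -3*sin(x)
The correct value should be: -x*cos(x) - 3*sin(x)

Explanation: A term was dropped: the term -x*cos(x) was incorrectly omitted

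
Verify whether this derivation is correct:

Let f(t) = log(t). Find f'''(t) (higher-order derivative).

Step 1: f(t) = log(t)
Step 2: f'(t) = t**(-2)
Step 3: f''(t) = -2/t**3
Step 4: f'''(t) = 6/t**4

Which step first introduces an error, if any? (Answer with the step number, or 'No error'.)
Step 2

Step 2 is incorrect due to a wrong exponent.
The step shows: t**(-2)
The correct value should be: 1/t

Explanation: The exponent -1 on t was incorrectly written as -2: the term 1/t was incorrectly written as t**(-2)
The later steps are derived from this incorrect expression, so the error originates in Step 2.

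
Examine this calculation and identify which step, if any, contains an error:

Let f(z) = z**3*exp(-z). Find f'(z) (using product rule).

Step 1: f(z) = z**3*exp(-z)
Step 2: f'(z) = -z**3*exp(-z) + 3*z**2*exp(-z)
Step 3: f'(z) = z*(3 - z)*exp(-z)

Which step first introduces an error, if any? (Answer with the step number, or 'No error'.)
Step 3

Step 3 is incorrect due to a wrong exponent.
The step shows: z*(3 - z)*exp(-z)
The correct value should be: z**2*(3 - z)*exp(-z)

Explanation: The exponent 2 on z was incorrectly written as 1: the term z**2*(3 - z)*exp(-z) was incorrectly written as z*(3 - z)*exp(-z)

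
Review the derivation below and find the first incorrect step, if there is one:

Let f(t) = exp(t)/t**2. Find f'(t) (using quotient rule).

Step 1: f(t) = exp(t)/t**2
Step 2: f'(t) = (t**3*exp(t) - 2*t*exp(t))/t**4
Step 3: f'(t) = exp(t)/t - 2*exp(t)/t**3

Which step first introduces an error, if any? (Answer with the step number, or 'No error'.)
Step 2

Step 2 is incorrect due to a wrong exponent.
The step shows: (t**3*exp(t) - 2*t*exp(t))/t**4
The correct value should be: (t**2*exp(t) - 2*t*exp(t))/t**4

Explanation: The exponent 2 on t was incorrectly written as 3: the term (t**2*exp(t) - 2*t*exp(t))/t**4 was incorrectly written as (t**3*exp(t) - 2*t*exp(t))/t**4
The later steps are derived from this incorrect expression, so the error originates in Step 2.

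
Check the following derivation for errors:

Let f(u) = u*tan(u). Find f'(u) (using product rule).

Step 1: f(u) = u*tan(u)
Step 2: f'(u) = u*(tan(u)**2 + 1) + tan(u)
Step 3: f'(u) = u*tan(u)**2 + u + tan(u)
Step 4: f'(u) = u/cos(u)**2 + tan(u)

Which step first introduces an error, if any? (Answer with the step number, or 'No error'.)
No error

All steps in this derivation are correct.
The final answer f'(u) = u/cos(u)**2 + tan(u) is valid.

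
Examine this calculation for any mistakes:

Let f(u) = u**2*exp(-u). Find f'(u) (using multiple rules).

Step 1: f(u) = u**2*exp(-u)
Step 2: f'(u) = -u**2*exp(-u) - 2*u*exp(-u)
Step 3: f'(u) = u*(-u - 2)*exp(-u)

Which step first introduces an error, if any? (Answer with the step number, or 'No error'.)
Step 2

Step 2 is incorrect due to a sign flip.
The step shows: -u**2*exp(-u) - 2*u*exp(-u)
The correct value should be: -u**2*exp(-u) + 2*u*exp(-u)

Explanation: The sign of one term was flipped: the term 2*u*exp(-u) was incorrectly written as -2*u*exp(-u)
The later steps are derived from this incorrect expression, so the error originates in Step 2.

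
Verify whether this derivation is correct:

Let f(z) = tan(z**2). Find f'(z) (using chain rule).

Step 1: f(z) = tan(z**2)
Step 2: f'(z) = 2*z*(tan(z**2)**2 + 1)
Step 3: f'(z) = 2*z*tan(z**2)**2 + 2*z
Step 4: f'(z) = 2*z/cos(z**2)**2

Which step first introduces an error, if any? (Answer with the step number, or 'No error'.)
No error

All steps in this derivation are correct.
The final answer f'(z) = 2*z/cos(z**2)**2 is valid.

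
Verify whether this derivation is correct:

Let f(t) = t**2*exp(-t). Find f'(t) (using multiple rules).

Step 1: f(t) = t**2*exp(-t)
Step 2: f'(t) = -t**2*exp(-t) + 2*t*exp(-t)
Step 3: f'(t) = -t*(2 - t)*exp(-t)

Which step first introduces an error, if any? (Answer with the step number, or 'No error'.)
Step 3

Step 3 is incorrect due to a sign flip.
The step shows: -t*(2 - t)*exp(-t)
The correct value should be: t*(2 - t)*exp(-t)

Explanation: The sign of the whole expression was flipped: the term t*(2 - t)*exp(-t) was incorrectly written as -t*(2 - t)*exp(-t)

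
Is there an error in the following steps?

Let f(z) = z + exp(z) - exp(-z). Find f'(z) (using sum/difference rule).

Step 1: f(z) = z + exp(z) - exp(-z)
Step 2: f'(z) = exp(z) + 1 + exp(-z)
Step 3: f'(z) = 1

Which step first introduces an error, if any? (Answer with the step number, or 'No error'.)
Step 3

Step 3 is incorrect due to a dropped term.
The step shows: 1
The correct value should be: 2*cosh(z) + 1

Explanation: A term was dropped: the term 2*cosh(z) was incorrectly omitted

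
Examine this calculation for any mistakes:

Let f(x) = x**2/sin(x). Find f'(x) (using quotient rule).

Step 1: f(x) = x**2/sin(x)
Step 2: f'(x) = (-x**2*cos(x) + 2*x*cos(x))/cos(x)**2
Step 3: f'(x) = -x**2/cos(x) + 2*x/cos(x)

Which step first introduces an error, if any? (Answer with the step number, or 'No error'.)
Step 2

Step 2 is incorrect due to a wrong trig function.
The step shows: (-x**2*cos(x) + 2*x*cos(x))/cos(x)**2
The correct value should be: (-x**2*cos(x) + 2*x*sin(x))/sin(x)**2

Explanation: sin(x) was incorrectly written as cos(x): the term (-x**2*cos(x) + 2*x*sin(x))/sin(x)**2 was incorrectly written as (-x**2*cos(x) + 2*x*cos(x))/cos(x)**2
The later steps are derived from this incorrect expression, so the error originates in Step 2.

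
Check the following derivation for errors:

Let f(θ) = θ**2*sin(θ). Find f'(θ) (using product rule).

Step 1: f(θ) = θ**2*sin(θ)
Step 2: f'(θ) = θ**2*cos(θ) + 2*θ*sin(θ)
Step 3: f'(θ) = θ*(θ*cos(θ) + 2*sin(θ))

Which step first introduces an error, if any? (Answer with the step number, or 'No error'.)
No error

All steps in this derivation are correct.
The final answer f'(θ) = θ*(θ*cos(θ) + 2*sin(θ)) is valid.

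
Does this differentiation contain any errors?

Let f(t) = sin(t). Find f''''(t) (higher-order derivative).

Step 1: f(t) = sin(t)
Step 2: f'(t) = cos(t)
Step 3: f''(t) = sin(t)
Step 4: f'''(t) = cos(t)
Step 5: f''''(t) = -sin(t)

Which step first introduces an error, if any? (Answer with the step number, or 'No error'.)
Step 3

Step 3 is incorrect due to a sign flip.
The step shows: sin(t)
The correct value should be: -sin(t)

Explanation: The sign of the whole expression was flipped: the term -sin(t) was incorrectly written as sin(t)
The later steps are derived from this incorrect expression, so the error originates in Step 3.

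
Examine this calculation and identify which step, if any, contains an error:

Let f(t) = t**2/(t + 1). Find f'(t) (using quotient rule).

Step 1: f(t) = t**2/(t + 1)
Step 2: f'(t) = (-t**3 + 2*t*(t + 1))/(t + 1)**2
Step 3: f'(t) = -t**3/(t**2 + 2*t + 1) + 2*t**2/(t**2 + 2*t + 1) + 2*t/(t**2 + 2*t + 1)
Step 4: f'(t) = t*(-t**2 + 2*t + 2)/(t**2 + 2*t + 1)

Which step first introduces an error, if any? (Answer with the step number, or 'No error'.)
Step 2

Step 2 is incorrect due to a wrong exponent.
The step shows: (-t**3 + 2*t*(t + 1))/(t + 1)**2
The correct value should be: (-t**2 + 2*t*(t + 1))/(t + 1)**2

Explanation: The exponent 2 on t was incorrectly written as 3: the term (-t**2 + 2*t*(t + 1))/(t + 1)**2 was incorrectly written as (-t**3 + 2*t*(t + 1))/(t + 1)**2
The later steps are derived from this incorrect expression, so the error originates in Step 2.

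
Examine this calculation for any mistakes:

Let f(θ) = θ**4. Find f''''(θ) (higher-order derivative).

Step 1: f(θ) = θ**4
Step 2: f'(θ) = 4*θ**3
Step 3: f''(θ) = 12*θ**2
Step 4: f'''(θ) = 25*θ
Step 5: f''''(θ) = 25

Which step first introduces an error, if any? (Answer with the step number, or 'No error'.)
Step 4

Step 4 is incorrect due to a wrong coefficient.
The step shows: 25*θ
The correct value should be: 24*θ

Explanation: The coefficient 24 was incorrectly written as 25: the term 24*θ was incorrectly written as 25*θ
The later steps are derived from this incorrect expression, so the error originates in Step 4.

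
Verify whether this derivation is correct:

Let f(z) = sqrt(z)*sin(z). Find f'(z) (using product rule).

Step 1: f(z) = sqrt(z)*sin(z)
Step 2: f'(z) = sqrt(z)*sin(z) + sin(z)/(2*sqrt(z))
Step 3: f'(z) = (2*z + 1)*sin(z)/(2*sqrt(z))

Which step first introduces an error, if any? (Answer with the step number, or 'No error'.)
Step 2

Step 2 is incorrect due to a wrong trig function.
The step shows: sqrt(z)*sin(z) + sin(z)/(2*sqrt(z))
The correct value should be: sqrt(z)*cos(z) + sin(z)/(2*sqrt(z))

Explanation: cos(z) was incorrectly written as sin(z): the term sqrt(z)*cos(z) was incorrectly written as sqrt(z)*sin(z)
The later steps are derived from this incorrect expression, so the error originates in Step 2.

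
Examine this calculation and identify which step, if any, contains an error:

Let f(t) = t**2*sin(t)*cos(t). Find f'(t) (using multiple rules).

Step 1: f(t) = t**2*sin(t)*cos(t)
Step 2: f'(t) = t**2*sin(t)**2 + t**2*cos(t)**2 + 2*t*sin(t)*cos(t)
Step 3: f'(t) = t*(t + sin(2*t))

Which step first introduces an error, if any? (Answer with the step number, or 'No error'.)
Step 2

Step 2 is incorrect due to a sign flip.
The step shows: t**2*sin(t)**2 + t**2*cos(t)**2 + 2*t*sin(t)*cos(t)
The correct value should be: -t**2*sin(t)**2 + t**2*cos(t)**2 + 2*t*sin(t)*cos(t)

Explanation: The sign of one term was flipped: the term -t**2*sin(t)**2 was incorrectly written as t**2*sin(t)**2
The later steps are derived from this incorrect expression, so the error originates in Step 2.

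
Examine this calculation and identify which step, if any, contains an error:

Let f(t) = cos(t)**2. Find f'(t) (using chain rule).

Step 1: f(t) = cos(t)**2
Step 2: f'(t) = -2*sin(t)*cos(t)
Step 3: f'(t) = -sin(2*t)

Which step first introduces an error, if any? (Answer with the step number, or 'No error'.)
No error

All steps in this derivation are correct.
The final answer f'(t) = -sin(2*t) is valid.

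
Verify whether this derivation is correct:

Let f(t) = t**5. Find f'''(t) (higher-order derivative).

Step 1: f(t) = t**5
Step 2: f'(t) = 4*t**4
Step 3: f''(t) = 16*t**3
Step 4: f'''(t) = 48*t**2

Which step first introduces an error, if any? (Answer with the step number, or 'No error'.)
Step 2

Step 2 is incorrect due to a wrong coefficient.
The step shows: 4*t**4
The correct value should be: 5*t**4

Explanation: The coefficient 5 was incorrectly written as 4: the term 5*t**4 was incorrectly written as 4*t**4
The later steps are derived from this incorrect expression, so the error originates in Step 2.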